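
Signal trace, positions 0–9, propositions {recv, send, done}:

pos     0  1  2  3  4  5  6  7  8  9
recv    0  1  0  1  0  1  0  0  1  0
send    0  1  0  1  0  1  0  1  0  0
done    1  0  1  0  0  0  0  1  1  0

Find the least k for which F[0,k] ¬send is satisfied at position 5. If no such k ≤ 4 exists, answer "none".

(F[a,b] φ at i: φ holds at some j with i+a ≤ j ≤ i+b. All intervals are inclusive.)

1

Scan j = 5,6,… for ¬send:
  j=5: fails
  j=6: holds
First hit at j=6, so smallest k = 6-5 = 1.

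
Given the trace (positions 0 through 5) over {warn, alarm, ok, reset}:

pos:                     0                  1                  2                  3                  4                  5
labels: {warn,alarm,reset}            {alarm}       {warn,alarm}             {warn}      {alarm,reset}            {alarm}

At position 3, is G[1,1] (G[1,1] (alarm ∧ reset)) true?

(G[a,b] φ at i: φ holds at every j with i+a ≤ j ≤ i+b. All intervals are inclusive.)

No

Check G[1,1] (alarm ∧ reset) at every j in [4,4]:
  j=4: fails at 5
Fails at j=4 → formula fails.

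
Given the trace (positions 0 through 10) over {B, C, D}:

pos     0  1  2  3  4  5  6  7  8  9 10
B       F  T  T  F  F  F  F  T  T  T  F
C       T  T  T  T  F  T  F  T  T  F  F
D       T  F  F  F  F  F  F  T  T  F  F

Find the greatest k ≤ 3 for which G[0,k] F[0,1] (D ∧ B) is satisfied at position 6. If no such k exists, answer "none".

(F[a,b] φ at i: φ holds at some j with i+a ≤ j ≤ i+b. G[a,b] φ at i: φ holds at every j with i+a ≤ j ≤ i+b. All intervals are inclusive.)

2

F[0,1] (D ∧ B) must hold from j=6 onward; find where it first fails.
  j=6: holds
  j=7: holds
  j=8: holds
  j=9: fails
Holds on [6,8], so largest k = 2.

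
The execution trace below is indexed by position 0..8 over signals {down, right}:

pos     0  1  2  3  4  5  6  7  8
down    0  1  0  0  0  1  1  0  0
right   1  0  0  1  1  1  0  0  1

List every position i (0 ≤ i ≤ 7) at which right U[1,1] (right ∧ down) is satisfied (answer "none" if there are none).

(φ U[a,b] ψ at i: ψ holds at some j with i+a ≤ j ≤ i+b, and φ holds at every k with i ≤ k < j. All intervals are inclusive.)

Evaluate at each i in [0,7]:
  i=0: ✗ (no rhs in [1,1])
  i=1: ✗ (no rhs in [2,2])
  i=2: ✗ (no rhs in [3,3])
  i=3: ✗ (no rhs in [4,4])
  i=4: ✓ (rhs at j=5; lhs holds on [4,4])
  i=5: ✗ (no rhs in [6,6])
  i=6: ✗ (no rhs in [7,7])
  i=7: ✗ (no rhs in [8,8])

4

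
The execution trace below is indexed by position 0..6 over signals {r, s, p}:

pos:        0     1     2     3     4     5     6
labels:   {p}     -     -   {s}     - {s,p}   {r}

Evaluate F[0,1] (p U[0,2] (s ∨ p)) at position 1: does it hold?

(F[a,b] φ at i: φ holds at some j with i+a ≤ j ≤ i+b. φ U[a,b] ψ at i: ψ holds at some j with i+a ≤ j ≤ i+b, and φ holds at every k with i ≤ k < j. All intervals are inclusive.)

No

Check (p U[0,2] (s ∨ p)) at each j in [1,2]:
  j=1: fails
  j=2: fails
No position in the window satisfies it → formula fails.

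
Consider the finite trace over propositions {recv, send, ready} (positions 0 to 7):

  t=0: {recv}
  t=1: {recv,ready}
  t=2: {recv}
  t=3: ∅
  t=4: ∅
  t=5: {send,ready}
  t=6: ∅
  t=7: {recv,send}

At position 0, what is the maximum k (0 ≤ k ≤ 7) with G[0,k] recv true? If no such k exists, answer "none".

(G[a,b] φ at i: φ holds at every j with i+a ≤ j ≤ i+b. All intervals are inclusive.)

2

recv must hold from j=0 onward; find where it first fails.
  j=0: holds
  j=1: holds
  j=2: holds
  j=3: fails
Holds on [0,2], so largest k = 2.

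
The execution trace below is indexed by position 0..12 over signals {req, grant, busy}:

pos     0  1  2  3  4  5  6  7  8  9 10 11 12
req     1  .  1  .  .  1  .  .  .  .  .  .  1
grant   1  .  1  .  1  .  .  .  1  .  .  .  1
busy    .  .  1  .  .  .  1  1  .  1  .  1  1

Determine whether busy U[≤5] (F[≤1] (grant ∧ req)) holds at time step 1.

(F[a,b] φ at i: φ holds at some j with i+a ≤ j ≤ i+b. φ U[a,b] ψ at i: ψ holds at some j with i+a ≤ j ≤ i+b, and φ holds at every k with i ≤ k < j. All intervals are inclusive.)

Need some j in [1,6] with F[≤1] (grant ∧ req), and busy at every k in [1,j-1].
  j=1: F[≤1] (grant ∧ req) holds; no prefix to check → satisfied.

Yes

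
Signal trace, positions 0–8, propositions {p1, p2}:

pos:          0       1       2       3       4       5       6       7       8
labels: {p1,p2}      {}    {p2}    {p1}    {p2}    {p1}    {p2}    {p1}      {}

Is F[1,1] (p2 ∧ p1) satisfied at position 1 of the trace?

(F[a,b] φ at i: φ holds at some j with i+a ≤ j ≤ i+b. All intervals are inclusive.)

Check (p2 ∧ p1) at each j in [2,2]:
  j=2: false
No position in the window satisfies it → formula fails.

No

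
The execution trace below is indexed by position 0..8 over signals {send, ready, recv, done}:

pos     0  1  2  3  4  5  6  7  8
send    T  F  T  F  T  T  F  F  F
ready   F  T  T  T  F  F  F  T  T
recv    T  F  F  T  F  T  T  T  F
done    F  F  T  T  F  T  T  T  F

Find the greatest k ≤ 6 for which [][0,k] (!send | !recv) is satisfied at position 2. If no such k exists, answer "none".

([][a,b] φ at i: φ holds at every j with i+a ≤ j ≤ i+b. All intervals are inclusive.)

2

(!send | !recv) must hold from j=2 onward; find where it first fails.
  j=2: holds
  j=3: holds
  j=4: holds
  j=5: fails
Holds on [2,4], so largest k = 2.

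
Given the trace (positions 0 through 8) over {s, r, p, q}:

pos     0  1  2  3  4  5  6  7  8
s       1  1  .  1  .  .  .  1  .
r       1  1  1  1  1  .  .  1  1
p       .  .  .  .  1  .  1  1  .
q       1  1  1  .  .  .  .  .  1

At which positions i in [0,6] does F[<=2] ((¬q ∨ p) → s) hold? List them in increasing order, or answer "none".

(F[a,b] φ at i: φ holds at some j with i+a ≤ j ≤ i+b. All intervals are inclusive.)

Evaluate at each i in [0,6]:
  i=0: ✓ (witness j=0)
  i=1: ✓ (witness j=1)
  i=2: ✓ (witness j=2)
  i=3: ✓ (witness j=3)
  i=4: ✗ (none in [4,6])
  i=5: ✓ (witness j=7)
  i=6: ✓ (witness j=7)

0, 1, 2, 3, 5, 6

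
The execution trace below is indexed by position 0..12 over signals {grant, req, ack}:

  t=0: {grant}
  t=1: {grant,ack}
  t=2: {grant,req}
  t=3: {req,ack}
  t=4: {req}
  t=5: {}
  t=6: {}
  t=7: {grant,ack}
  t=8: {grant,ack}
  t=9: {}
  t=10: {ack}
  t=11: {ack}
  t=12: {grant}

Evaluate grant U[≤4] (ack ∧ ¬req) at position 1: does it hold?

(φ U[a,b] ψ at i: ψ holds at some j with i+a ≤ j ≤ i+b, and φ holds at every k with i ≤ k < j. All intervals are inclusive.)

Need some j in [1,5] with (ack ∧ ¬req), and grant at every k in [1,j-1].
  j=1: (ack ∧ ¬req) holds; no prefix to check → satisfied.

Holds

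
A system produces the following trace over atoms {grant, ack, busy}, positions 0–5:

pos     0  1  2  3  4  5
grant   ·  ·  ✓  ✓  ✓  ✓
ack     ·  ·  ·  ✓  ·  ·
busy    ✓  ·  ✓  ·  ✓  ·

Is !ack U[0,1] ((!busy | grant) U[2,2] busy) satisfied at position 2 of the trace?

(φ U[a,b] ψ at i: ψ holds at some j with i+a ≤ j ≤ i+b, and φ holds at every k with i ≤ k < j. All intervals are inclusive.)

Need some j in [2,3] with ((!busy | grant) U[2,2] busy), and !ack at every k in [2,j-1].
  j=2: ((!busy | grant) U[2,2] busy) holds; no prefix to check → satisfied.

True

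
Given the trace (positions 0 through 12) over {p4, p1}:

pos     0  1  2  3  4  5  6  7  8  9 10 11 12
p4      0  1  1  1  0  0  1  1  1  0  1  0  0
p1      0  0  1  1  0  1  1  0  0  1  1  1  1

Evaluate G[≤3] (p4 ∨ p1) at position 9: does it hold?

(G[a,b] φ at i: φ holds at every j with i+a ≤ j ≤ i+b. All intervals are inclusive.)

Check (p4 ∨ p1) at every j in [9,12]:
  j=9: true
  j=10: true
  j=11: true
  j=12: true
All positions satisfy it → formula holds.

True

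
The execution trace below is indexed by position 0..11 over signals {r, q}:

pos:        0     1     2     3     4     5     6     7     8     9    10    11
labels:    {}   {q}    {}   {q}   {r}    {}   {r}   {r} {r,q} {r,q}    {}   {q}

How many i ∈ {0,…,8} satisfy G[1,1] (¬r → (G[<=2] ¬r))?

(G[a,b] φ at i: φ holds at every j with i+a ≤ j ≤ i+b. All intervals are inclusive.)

6

Evaluate at each i in [0,8]:
  i=0: ✓ (all of [1,1])
  i=1: ✗ (fails at j=2)
  i=2: ✗ (fails at j=3)
  i=3: ✓ (all of [4,4])
  i=4: ✗ (fails at j=5)
  i=5: ✓ (all of [6,6])
  i=6: ✓ (all of [7,7])
  i=7: ✓ (all of [8,8])
  i=8: ✓ (all of [9,9])
Positions where it holds: {0, 3, 5, 6, 7, 8} → 6.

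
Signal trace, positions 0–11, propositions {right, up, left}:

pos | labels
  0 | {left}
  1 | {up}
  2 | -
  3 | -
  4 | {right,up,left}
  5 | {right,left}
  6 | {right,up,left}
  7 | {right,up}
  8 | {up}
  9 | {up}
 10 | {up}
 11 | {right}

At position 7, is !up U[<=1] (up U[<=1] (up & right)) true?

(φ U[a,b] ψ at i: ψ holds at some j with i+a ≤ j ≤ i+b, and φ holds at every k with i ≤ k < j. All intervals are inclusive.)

True

Need some j in [7,8] with (up U[<=1] (up & right)), and !up at every k in [7,j-1].
  j=7: (up U[<=1] (up & right)) holds; no prefix to check → satisfied.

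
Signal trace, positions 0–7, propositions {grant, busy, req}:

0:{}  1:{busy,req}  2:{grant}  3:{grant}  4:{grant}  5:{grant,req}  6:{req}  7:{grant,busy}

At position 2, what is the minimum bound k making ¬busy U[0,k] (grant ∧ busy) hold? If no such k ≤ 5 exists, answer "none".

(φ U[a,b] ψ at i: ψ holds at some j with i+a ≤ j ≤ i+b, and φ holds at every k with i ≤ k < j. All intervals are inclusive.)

Need earliest j ≥ 2 with (grant ∧ busy), and ¬busy at every k in [2,j-1].
  j=2: rhs fails.
  j=3: rhs fails.
  j=4: rhs fails.
  j=5: rhs fails.
  j=6: rhs fails.
  j=7: rhs holds; lhs holds on [2,6]. k = 5.

5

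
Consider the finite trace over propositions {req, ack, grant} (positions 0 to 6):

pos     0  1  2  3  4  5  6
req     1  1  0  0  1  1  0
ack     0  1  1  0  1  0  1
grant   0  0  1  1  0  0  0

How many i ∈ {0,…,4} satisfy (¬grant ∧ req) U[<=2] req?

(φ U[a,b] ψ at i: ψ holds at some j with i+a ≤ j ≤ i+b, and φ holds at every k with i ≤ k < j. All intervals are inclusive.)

3

Evaluate at each i in [0,4]:
  i=0: ✓ (rhs at j=0)
  i=1: ✓ (rhs at j=1)
  i=2: ✗ (lhs fails at k=2 before rhs at j=4)
  i=3: ✗ (lhs fails at k=3 before rhs at j=4)
  i=4: ✓ (rhs at j=4)
Positions where it holds: {0, 1, 4} → 3.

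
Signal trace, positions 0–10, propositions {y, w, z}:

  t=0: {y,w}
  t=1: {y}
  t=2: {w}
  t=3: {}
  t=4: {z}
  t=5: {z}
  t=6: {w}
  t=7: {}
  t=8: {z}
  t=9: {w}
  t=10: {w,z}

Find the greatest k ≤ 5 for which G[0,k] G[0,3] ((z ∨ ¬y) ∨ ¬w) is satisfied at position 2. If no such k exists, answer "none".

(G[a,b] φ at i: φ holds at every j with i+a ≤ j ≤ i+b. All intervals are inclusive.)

G[0,3] ((z ∨ ¬y) ∨ ¬w) must hold from j=2 onward; find where it first fails.
  j=2: holds
  j=3: holds
  j=4: holds
  j=5: holds
  j=6: holds
  j=7: holds
Holds through j=7; largest k = 5.

5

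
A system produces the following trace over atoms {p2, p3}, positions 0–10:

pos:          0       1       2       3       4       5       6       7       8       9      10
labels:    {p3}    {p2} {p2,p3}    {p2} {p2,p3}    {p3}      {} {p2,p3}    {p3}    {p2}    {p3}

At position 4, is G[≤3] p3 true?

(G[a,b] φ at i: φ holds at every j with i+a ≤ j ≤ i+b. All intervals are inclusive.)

Does not hold

Check p3 at every j in [4,7]:
  j=4: true
  j=5: true
  j=6: false
  j=7: true
Fails at j=6 → formula fails.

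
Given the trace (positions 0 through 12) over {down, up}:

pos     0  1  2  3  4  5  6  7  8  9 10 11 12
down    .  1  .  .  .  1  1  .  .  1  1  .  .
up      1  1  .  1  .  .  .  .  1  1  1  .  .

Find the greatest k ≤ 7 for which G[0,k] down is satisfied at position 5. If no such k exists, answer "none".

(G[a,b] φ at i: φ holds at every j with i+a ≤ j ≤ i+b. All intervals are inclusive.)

1

down must hold from j=5 onward; find where it first fails.
  j=5: holds
  j=6: holds
  j=7: fails
Holds on [5,6], so largest k = 1.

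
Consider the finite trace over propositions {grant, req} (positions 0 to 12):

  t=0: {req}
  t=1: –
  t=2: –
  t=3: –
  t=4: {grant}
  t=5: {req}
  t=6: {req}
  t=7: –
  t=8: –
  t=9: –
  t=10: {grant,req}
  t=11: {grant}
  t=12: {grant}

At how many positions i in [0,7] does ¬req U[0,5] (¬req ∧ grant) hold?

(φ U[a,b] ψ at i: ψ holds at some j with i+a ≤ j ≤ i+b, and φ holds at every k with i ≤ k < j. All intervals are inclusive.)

4

Evaluate at each i in [0,7]:
  i=0: ✗ (lhs fails at k=0 before rhs at j=4)
  i=1: ✓ (rhs at j=4; lhs holds on [1,3])
  i=2: ✓ (rhs at j=4; lhs holds on [2,3])
  i=3: ✓ (rhs at j=4; lhs holds on [3,3])
  i=4: ✓ (rhs at j=4)
  i=5: ✗ (no rhs in [5,10])
  i=6: ✗ (lhs fails at k=6 before rhs at j=11)
  i=7: ✗ (lhs fails at k=10 before rhs at j=11)
Positions where it holds: {1, 2, 3, 4} → 4.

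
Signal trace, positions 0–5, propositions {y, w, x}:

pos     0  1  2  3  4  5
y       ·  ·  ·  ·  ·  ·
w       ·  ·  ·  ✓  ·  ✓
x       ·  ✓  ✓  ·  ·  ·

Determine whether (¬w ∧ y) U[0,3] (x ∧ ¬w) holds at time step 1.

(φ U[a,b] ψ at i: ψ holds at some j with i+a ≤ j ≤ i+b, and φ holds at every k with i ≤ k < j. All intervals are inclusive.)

Need some j in [1,4] with (x ∧ ¬w), and (¬w ∧ y) at every k in [1,j-1].
  j=1: (x ∧ ¬w) holds; no prefix to check → satisfied.

Yes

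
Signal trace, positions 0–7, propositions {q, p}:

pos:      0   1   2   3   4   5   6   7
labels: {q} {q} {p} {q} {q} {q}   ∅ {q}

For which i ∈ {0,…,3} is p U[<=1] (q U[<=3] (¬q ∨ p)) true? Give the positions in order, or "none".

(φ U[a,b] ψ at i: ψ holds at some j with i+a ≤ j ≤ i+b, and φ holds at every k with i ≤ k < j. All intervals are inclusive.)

0, 1, 2, 3

Evaluate at each i in [0,3]:
  i=0: ✓ (rhs at j=0)
  i=1: ✓ (rhs at j=1)
  i=2: ✓ (rhs at j=2)
  i=3: ✓ (rhs at j=3)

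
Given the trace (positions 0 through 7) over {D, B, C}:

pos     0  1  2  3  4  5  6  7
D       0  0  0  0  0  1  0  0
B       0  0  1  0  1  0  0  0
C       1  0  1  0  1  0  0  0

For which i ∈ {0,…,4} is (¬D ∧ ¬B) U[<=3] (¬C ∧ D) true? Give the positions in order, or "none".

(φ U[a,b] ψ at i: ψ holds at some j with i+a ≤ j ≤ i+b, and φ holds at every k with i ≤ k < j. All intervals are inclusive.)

none

Evaluate at each i in [0,4]:
  i=0: ✗ (no rhs in [0,3])
  i=1: ✗ (no rhs in [1,4])
  i=2: ✗ (lhs fails at k=2 before rhs at j=5)
  i=3: ✗ (lhs fails at k=4 before rhs at j=5)
  i=4: ✗ (lhs fails at k=4 before rhs at j=5)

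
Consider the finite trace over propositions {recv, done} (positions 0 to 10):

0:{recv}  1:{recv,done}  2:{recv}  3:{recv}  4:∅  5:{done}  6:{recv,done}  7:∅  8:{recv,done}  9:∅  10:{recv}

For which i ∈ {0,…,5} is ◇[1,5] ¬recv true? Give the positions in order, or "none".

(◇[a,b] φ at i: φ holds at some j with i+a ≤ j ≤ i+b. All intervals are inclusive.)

Evaluate at each i in [0,5]:
  i=0: ✓ (witness j=4)
  i=1: ✓ (witness j=4)
  i=2: ✓ (witness j=4)
  i=3: ✓ (witness j=4)
  i=4: ✓ (witness j=5)
  i=5: ✓ (witness j=7)

0, 1, 2, 3, 4, 5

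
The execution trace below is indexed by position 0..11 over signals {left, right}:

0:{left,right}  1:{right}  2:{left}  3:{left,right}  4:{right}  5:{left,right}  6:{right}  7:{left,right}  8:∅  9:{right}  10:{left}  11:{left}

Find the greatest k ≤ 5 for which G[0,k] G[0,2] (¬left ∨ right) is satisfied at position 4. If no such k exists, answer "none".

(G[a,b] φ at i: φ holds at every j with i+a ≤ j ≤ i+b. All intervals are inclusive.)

G[0,2] (¬left ∨ right) must hold from j=4 onward; find where it first fails.
  j=4: holds
  j=5: holds
  j=6: holds
  j=7: holds
  j=8: fails
Holds on [4,7], so largest k = 3.

3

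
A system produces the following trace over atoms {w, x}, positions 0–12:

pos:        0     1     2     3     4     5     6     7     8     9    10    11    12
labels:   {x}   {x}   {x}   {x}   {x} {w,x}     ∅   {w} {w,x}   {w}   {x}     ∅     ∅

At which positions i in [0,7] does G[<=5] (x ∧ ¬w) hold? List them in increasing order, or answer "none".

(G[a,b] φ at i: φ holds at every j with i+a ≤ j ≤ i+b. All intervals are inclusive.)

Evaluate at each i in [0,7]:
  i=0: ✗ (fails at j=5)
  i=1: ✗ (fails at j=5)
  i=2: ✗ (fails at j=5)
  i=3: ✗ (fails at j=5)
  i=4: ✗ (fails at j=5)
  i=5: ✗ (fails at j=5)
  i=6: ✗ (fails at j=6)
  i=7: ✗ (fails at j=7)

none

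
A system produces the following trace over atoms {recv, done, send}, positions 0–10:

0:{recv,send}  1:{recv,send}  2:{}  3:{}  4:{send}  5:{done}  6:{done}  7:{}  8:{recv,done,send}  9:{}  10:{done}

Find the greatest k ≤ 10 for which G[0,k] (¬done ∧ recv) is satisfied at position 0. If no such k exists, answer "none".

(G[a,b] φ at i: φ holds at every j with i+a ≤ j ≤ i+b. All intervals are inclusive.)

(¬done ∧ recv) must hold from j=0 onward; find where it first fails.
  j=0: holds
  j=1: holds
  j=2: fails
Holds on [0,1], so largest k = 1.

1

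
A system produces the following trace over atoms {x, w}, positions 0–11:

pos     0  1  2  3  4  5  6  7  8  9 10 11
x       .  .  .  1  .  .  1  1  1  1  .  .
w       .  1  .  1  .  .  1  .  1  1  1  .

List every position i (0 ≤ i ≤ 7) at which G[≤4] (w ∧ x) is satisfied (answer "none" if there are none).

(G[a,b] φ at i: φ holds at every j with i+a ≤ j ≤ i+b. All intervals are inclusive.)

Evaluate at each i in [0,7]:
  i=0: ✗ (fails at j=0)
  i=1: ✗ (fails at j=1)
  i=2: ✗ (fails at j=2)
  i=3: ✗ (fails at j=4)
  i=4: ✗ (fails at j=4)
  i=5: ✗ (fails at j=5)
  i=6: ✗ (fails at j=7)
  i=7: ✗ (fails at j=7)

none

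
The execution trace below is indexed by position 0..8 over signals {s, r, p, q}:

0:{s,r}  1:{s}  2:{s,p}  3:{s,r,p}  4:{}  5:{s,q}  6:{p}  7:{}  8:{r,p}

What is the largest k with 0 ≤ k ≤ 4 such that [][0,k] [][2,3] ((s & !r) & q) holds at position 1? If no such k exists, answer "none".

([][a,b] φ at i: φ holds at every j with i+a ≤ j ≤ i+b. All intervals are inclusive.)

[][2,3] ((s & !r) & q) must hold from j=1 onward; find where it first fails.
  j=1: fails → no k works.

none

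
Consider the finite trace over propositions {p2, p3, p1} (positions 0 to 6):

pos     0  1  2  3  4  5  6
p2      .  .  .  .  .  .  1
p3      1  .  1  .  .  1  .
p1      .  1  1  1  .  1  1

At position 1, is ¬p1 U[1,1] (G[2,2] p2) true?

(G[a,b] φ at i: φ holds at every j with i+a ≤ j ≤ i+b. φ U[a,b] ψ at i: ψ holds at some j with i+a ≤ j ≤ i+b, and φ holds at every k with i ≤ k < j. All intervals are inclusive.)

False

Need some j in [2,2] with G[2,2] p2, and ¬p1 at every k in [1,j-1].
  j=2: G[2,2] p2 — fails at 4.
No j in the window works → until fails.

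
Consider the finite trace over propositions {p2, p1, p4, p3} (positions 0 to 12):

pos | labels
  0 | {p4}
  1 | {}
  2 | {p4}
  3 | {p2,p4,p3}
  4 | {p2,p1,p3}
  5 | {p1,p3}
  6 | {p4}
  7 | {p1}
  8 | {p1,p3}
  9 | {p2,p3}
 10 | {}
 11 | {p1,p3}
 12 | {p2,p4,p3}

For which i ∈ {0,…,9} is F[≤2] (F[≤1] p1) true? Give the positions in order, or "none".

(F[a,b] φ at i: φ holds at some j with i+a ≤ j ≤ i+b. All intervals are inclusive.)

Evaluate at each i in [0,9]:
  i=0: ✗ (none in [0,2])
  i=1: ✓ (witness j=3)
  i=2: ✓ (witness j=3)
  i=3: ✓ (witness j=3)
  i=4: ✓ (witness j=4)
  i=5: ✓ (witness j=5)
  i=6: ✓ (witness j=6)
  i=7: ✓ (witness j=7)
  i=8: ✓ (witness j=8)
  i=9: ✓ (witness j=10)

1, 2, 3, 4, 5, 6, 7, 8, 9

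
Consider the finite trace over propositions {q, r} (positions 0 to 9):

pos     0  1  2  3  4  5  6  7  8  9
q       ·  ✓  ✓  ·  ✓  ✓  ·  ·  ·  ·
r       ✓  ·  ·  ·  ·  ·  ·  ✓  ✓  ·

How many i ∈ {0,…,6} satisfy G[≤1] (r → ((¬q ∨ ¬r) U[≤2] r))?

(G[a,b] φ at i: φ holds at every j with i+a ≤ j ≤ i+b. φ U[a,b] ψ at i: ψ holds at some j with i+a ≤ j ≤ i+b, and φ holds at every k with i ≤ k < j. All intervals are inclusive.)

Evaluate at each i in [0,6]:
  i=0: ✓ (all of [0,1])
  i=1: ✓ (all of [1,2])
  i=2: ✓ (all of [2,3])
  i=3: ✓ (all of [3,4])
  i=4: ✓ (all of [4,5])
  i=5: ✓ (all of [5,6])
  i=6: ✓ (all of [6,7])
Positions where it holds: {0, 1, 2, 3, 4, 5, 6} → 7.

7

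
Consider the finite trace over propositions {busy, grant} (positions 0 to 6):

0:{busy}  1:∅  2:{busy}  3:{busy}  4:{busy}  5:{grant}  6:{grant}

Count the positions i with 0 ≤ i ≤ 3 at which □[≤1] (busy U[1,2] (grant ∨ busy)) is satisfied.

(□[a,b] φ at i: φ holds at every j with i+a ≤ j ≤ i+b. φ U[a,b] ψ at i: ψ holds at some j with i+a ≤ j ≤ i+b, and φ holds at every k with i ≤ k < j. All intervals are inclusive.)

2

Evaluate at each i in [0,3]:
  i=0: ✗ (fails at j=0)
  i=1: ✗ (fails at j=1)
  i=2: ✓ (all of [2,3])
  i=3: ✓ (all of [3,4])
Positions where it holds: {2, 3} → 2.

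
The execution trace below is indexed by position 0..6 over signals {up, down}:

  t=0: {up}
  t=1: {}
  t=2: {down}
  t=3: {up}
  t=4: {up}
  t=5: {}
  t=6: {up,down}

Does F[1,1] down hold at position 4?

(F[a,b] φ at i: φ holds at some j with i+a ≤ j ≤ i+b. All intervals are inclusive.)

Check down at each j in [5,5]:
  j=5: false
No position in the window satisfies it → formula fails.

No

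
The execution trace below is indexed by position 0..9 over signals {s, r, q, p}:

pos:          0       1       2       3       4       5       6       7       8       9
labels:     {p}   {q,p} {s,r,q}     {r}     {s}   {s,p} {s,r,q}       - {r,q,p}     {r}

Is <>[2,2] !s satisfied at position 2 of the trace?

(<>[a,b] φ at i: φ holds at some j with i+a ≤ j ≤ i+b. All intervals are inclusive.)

Does not hold

Check !s at each j in [4,4]:
  j=4: false
No position in the window satisfies it → formula fails.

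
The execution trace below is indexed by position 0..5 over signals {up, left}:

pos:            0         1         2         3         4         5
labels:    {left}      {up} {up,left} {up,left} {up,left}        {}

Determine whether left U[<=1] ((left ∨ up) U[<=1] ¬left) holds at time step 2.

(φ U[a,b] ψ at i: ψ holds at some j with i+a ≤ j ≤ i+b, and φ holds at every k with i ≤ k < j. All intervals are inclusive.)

Does not hold

Need some j in [2,3] with ((left ∨ up) U[<=1] ¬left), and left at every k in [2,j-1].
  j=2: ((left ∨ up) U[<=1] ¬left) — fails.
  j=3: ((left ∨ up) U[<=1] ¬left) — fails.
No j in the window works → until fails.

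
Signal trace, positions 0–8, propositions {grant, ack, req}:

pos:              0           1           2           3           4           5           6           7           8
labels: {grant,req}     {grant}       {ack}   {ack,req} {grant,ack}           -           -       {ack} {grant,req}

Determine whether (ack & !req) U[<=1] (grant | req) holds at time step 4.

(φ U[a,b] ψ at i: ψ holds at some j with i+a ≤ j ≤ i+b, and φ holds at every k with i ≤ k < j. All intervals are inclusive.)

Yes

Need some j in [4,5] with (grant | req), and (ack & !req) at every k in [4,j-1].
  j=4: (grant | req) holds; no prefix to check → satisfied.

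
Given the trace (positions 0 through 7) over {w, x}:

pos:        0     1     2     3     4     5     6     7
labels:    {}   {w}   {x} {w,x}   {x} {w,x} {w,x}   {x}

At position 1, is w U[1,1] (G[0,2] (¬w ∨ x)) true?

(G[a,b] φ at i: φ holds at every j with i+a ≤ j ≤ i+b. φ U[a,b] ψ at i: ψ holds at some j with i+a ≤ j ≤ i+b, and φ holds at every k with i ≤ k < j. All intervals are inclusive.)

Need some j in [2,2] with G[0,2] (¬w ∨ x), and w at every k in [1,j-1].
  j=2: G[0,2] (¬w ∨ x) holds; w holds at every k in [1,1] → satisfied.

Yes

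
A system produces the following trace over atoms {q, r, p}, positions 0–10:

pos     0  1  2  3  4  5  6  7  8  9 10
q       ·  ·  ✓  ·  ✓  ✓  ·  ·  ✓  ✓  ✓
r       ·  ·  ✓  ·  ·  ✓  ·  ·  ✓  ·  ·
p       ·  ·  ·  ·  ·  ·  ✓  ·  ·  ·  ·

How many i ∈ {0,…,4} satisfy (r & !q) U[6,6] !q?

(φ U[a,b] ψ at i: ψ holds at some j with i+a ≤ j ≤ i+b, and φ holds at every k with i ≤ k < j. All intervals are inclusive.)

0

Evaluate at each i in [0,4]:
  i=0: ✗ (lhs fails at k=0 before rhs at j=6)
  i=1: ✗ (lhs fails at k=1 before rhs at j=7)
  i=2: ✗ (no rhs in [8,8])
  i=3: ✗ (no rhs in [9,9])
  i=4: ✗ (no rhs in [10,10])
Positions where it holds: {} → 0.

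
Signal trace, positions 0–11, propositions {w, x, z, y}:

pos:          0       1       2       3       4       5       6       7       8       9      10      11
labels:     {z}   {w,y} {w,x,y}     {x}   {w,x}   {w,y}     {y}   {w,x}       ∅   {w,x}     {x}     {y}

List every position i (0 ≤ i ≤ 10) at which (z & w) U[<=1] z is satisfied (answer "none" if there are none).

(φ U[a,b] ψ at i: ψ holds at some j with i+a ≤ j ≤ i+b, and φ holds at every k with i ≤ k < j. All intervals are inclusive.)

Evaluate at each i in [0,10]:
  i=0: ✓ (rhs at j=0)
  i=1: ✗ (no rhs in [1,2])
  i=2: ✗ (no rhs in [2,3])
  i=3: ✗ (no rhs in [3,4])
  i=4: ✗ (no rhs in [4,5])
  i=5: ✗ (no rhs in [5,6])
  i=6: ✗ (no rhs in [6,7])
  i=7: ✗ (no rhs in [7,8])
  i=8: ✗ (no rhs in [8,9])
  i=9: ✗ (no rhs in [9,10])
  i=10: ✗ (no rhs in [10,11])

0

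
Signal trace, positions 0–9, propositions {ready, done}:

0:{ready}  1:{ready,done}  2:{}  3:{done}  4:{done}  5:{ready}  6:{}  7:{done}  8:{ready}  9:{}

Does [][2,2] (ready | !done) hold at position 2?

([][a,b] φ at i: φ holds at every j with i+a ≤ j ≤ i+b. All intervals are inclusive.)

No

Check (ready | !done) at every j in [4,4]:
  j=4: false
Fails at j=4 → formula fails.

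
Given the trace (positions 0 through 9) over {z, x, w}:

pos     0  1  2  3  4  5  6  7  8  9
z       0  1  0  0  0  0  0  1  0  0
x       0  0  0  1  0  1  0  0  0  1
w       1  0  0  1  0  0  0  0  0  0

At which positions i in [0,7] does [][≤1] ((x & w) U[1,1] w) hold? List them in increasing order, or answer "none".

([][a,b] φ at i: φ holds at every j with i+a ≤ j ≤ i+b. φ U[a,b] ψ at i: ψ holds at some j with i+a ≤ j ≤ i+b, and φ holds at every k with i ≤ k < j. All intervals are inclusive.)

none

Evaluate at each i in [0,7]:
  i=0: ✗ (fails at j=0)
  i=1: ✗ (fails at j=1)
  i=2: ✗ (fails at j=2)
  i=3: ✗ (fails at j=3)
  i=4: ✗ (fails at j=4)
  i=5: ✗ (fails at j=5)
  i=6: ✗ (fails at j=6)
  i=7: ✗ (fails at j=7)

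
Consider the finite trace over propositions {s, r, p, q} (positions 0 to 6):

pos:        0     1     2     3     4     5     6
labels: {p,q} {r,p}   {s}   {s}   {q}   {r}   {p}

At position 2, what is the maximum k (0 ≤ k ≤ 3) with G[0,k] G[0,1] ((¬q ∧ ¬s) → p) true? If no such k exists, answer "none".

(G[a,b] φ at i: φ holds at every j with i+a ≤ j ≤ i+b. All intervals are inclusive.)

1

G[0,1] ((¬q ∧ ¬s) → p) must hold from j=2 onward; find where it first fails.
  j=2: holds
  j=3: holds
  j=4: fails
Holds on [2,3], so largest k = 1.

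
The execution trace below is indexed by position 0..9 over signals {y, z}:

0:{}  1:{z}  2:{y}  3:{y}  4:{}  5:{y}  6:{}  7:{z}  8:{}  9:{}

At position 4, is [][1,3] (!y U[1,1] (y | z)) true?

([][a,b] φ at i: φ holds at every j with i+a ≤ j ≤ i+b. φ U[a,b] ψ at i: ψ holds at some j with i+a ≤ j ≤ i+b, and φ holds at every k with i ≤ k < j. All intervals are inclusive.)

Check (!y U[1,1] (y | z)) at every j in [5,7]:
  j=5: fails
  j=6: holds
  j=7: fails
Fails at j=5 → formula fails.

No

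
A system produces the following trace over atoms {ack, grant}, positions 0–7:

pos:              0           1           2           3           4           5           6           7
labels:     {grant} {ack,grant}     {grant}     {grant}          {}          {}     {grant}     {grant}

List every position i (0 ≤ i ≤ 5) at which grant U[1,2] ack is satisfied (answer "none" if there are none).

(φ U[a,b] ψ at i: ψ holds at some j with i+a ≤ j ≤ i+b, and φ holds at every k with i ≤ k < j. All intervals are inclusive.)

Evaluate at each i in [0,5]:
  i=0: ✓ (rhs at j=1; lhs holds on [0,0])
  i=1: ✗ (no rhs in [2,3])
  i=2: ✗ (no rhs in [3,4])
  i=3: ✗ (no rhs in [4,5])
  i=4: ✗ (no rhs in [5,6])
  i=5: ✗ (no rhs in [6,7])

0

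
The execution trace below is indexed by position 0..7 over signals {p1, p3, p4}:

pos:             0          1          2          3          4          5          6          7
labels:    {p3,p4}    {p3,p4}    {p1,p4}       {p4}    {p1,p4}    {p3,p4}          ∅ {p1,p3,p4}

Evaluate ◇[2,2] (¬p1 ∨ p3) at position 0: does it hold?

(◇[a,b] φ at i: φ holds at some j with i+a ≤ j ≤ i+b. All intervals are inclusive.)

False

Check (¬p1 ∨ p3) at each j in [2,2]:
  j=2: false
No position in the window satisfies it → formula fails.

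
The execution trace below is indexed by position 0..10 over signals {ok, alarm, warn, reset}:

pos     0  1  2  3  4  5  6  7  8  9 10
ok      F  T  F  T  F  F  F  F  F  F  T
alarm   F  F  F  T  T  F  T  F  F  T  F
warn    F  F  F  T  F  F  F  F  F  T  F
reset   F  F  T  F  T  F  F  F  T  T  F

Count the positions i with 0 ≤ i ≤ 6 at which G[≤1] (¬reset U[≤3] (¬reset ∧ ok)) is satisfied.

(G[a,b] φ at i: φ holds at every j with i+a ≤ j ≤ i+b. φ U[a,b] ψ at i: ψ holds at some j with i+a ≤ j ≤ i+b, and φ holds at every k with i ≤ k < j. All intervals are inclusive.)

Evaluate at each i in [0,6]:
  i=0: ✓ (all of [0,1])
  i=1: ✗ (fails at j=2)
  i=2: ✗ (fails at j=2)
  i=3: ✗ (fails at j=4)
  i=4: ✗ (fails at j=4)
  i=5: ✗ (fails at j=5)
  i=6: ✗ (fails at j=6)
Positions where it holds: {0} → 1.

1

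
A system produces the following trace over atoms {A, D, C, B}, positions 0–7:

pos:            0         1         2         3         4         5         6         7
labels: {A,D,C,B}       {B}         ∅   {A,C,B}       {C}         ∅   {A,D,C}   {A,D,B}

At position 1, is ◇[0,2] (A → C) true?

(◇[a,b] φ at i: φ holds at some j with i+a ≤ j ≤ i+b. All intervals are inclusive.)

True

Check (A → C) at each j in [1,3]:
  j=1: true
  j=2: true
  j=3: true
Found at j=1 → formula holds.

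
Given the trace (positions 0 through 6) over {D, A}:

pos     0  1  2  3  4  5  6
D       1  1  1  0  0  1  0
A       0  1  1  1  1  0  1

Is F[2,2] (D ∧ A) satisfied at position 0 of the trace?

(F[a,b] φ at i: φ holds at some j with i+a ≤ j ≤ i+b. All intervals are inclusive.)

Check (D ∧ A) at each j in [2,2]:
  j=2: true
Found at j=2 → formula holds.

True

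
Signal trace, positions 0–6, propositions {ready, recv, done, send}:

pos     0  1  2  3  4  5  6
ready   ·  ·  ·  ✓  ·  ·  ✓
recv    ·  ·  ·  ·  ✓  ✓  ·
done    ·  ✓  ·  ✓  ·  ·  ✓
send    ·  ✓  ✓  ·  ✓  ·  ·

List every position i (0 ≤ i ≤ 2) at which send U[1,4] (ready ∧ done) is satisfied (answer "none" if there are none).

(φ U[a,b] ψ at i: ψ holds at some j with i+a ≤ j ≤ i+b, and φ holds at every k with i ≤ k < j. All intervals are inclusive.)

1, 2

Evaluate at each i in [0,2]:
  i=0: ✗ (lhs fails at k=0 before rhs at j=3)
  i=1: ✓ (rhs at j=3; lhs holds on [1,2])
  i=2: ✓ (rhs at j=3; lhs holds on [2,2])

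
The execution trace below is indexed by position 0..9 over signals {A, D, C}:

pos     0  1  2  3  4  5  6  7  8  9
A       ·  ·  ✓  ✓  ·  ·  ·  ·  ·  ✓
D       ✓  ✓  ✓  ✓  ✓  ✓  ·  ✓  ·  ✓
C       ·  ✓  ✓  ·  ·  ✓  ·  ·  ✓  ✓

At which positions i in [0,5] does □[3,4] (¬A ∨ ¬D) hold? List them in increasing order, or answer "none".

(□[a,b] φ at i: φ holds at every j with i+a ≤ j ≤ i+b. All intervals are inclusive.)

Evaluate at each i in [0,5]:
  i=0: ✗ (fails at j=3)
  i=1: ✓ (all of [4,5])
  i=2: ✓ (all of [5,6])
  i=3: ✓ (all of [6,7])
  i=4: ✓ (all of [7,8])
  i=5: ✗ (fails at j=9)

1, 2, 3, 4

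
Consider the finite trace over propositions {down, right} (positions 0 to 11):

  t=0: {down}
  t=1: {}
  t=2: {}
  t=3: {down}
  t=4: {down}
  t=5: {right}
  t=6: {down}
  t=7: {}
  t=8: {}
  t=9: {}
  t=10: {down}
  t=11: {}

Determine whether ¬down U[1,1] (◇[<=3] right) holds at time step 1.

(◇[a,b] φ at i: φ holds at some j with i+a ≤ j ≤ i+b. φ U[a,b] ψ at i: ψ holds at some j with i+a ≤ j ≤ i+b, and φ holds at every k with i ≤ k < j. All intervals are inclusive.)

True

Need some j in [2,2] with ◇[<=3] right, and ¬down at every k in [1,j-1].
  j=2: ◇[<=3] right holds; ¬down holds at every k in [1,1] → satisfied.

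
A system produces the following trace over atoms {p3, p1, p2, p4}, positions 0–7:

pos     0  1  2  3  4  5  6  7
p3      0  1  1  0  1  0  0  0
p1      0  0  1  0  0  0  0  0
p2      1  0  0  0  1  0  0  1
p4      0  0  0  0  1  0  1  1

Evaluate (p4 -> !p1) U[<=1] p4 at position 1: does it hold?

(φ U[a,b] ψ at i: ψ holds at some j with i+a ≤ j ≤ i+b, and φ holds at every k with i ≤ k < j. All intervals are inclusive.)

Need some j in [1,2] with p4, and (p4 -> !p1) at every k in [1,j-1].
  j=1: p4 false.
  j=2: p4 false.
No j in the window works → until fails.

No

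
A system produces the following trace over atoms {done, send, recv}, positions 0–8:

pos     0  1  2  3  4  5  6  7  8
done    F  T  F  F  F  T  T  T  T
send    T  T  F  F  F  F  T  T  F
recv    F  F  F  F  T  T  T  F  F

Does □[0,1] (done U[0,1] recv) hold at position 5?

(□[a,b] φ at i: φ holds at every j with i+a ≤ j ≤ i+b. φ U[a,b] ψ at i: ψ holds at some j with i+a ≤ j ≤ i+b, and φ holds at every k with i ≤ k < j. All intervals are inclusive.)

Check (done U[0,1] recv) at every j in [5,6]:
  j=5: holds
  j=6: holds
All positions satisfy it → formula holds.

Holds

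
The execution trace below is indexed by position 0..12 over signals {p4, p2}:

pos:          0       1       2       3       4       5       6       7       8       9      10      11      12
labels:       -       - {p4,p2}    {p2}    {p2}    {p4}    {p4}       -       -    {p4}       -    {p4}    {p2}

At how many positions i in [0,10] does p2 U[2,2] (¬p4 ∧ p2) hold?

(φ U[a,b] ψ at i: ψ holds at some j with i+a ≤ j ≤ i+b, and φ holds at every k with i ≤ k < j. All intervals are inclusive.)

Evaluate at each i in [0,10]:
  i=0: ✗ (no rhs in [2,2])
  i=1: ✗ (lhs fails at k=1 before rhs at j=3)
  i=2: ✓ (rhs at j=4; lhs holds on [2,3])
  i=3: ✗ (no rhs in [5,5])
  i=4: ✗ (no rhs in [6,6])
  i=5: ✗ (no rhs in [7,7])
  i=6: ✗ (no rhs in [8,8])
  i=7: ✗ (no rhs in [9,9])
  i=8: ✗ (no rhs in [10,10])
  i=9: ✗ (no rhs in [11,11])
  i=10: ✗ (lhs fails at k=10 before rhs at j=12)
Positions where it holds: {2} → 1.

1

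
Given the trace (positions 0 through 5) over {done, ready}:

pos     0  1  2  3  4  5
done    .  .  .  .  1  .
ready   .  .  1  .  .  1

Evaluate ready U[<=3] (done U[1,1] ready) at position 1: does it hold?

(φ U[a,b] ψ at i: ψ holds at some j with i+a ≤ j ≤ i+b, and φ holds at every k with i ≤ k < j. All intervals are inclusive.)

False

Need some j in [1,4] with (done U[1,1] ready), and ready at every k in [1,j-1].
  j=1: (done U[1,1] ready) — fails.
  j=2: (done U[1,1] ready) — fails.
  j=3: (done U[1,1] ready) — fails.
  j=4: (done U[1,1] ready) holds, but ready fails at k=1 → not this j.
No j in the window works → until fails.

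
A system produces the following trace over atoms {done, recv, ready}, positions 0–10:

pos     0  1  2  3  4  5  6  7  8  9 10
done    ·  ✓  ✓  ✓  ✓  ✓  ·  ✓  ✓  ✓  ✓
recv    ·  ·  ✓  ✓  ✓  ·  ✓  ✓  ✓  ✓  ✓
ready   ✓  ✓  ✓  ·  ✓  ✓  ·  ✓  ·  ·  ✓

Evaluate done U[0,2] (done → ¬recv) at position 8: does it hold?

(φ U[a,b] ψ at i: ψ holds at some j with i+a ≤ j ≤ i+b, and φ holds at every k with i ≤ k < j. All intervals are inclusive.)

No

Need some j in [8,10] with (done → ¬recv), and done at every k in [8,j-1].
  j=8: (done → ¬recv) false.
  j=9: (done → ¬recv) false.
  j=10: (done → ¬recv) false.
No j in the window works → until fails.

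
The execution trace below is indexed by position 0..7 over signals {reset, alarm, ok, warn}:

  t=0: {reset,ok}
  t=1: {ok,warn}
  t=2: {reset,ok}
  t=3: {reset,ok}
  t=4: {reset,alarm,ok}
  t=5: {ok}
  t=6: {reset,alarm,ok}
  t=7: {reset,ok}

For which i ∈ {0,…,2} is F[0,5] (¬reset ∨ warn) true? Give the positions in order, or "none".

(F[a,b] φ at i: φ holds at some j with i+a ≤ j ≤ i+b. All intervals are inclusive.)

0, 1, 2

Evaluate at each i in [0,2]:
  i=0: ✓ (witness j=1)
  i=1: ✓ (witness j=1)
  i=2: ✓ (witness j=5)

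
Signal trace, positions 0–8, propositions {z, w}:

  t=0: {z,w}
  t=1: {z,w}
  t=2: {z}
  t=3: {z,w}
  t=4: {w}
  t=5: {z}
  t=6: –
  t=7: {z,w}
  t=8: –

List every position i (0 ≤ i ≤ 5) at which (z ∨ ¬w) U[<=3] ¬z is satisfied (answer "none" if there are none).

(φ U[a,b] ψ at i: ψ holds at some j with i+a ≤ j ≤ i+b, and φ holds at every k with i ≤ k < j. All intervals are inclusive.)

Evaluate at each i in [0,5]:
  i=0: ✗ (no rhs in [0,3])
  i=1: ✓ (rhs at j=4; lhs holds on [1,3])
  i=2: ✓ (rhs at j=4; lhs holds on [2,3])
  i=3: ✓ (rhs at j=4; lhs holds on [3,3])
  i=4: ✓ (rhs at j=4)
  i=5: ✓ (rhs at j=6; lhs holds on [5,5])

1, 2, 3, 4, 5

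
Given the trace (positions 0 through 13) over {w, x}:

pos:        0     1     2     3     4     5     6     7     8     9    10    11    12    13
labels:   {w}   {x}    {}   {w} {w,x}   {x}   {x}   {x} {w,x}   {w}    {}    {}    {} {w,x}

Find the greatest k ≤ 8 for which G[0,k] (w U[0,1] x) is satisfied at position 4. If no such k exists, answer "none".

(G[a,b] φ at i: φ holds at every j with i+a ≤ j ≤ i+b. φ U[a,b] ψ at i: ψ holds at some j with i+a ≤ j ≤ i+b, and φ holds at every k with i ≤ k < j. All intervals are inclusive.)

4

(w U[0,1] x) must hold from j=4 onward; find where it first fails.
  j=4: holds
  j=5: holds
  j=6: holds
  j=7: holds
  j=8: holds
  j=9: fails
Holds on [4,8], so largest k = 4.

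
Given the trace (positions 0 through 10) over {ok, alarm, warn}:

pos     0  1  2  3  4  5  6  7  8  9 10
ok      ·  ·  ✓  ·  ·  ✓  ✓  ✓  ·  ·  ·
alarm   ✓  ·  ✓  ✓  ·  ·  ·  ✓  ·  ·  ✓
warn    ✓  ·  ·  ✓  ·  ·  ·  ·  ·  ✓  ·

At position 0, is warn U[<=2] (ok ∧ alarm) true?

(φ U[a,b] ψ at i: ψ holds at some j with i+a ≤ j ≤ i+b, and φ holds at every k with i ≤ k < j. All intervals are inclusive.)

No

Need some j in [0,2] with (ok ∧ alarm), and warn at every k in [0,j-1].
  j=0: (ok ∧ alarm) false.
  j=1: (ok ∧ alarm) false.
  j=2: (ok ∧ alarm) holds, but warn fails at k=1 → not this j.
No j in the window works → until fails.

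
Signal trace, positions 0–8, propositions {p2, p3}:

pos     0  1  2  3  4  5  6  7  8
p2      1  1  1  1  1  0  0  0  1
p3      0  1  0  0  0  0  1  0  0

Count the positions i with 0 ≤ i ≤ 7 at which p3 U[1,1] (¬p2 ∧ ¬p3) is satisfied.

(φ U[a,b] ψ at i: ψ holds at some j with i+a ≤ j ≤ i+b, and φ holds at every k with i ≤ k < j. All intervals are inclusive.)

Evaluate at each i in [0,7]:
  i=0: ✗ (no rhs in [1,1])
  i=1: ✗ (no rhs in [2,2])
  i=2: ✗ (no rhs in [3,3])
  i=3: ✗ (no rhs in [4,4])
  i=4: ✗ (lhs fails at k=4 before rhs at j=5)
  i=5: ✗ (no rhs in [6,6])
  i=6: ✓ (rhs at j=7; lhs holds on [6,6])
  i=7: ✗ (no rhs in [8,8])
Positions where it holds: {6} → 1.

1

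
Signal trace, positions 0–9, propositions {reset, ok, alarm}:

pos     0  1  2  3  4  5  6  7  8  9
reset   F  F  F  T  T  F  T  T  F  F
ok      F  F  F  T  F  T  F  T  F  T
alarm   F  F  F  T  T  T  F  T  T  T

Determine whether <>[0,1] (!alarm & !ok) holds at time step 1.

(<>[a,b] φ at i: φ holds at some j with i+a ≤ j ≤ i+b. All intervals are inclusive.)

Holds

Check (!alarm & !ok) at each j in [1,2]:
  j=1: true
  j=2: true
Found at j=1 → formula holds.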